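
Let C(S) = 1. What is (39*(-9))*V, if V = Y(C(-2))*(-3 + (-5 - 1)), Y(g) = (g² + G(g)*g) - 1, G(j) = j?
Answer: 3159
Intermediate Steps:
Y(g) = -1 + 2*g² (Y(g) = (g² + g*g) - 1 = (g² + g²) - 1 = 2*g² - 1 = -1 + 2*g²)
V = -9 (V = (-1 + 2*1²)*(-3 + (-5 - 1)) = (-1 + 2*1)*(-3 - 6) = (-1 + 2)*(-9) = 1*(-9) = -9)
(39*(-9))*V = (39*(-9))*(-9) = -351*(-9) = 3159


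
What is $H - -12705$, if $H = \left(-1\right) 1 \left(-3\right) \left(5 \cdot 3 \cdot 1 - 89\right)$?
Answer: $12483$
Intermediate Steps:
$H = -222$ ($H = \left(-1\right) \left(-3\right) \left(15 \cdot 1 - 89\right) = 3 \left(15 - 89\right) = 3 \left(-74\right) = -222$)
$H - -12705 = -222 - -12705 = -222 + 12705 = 12483$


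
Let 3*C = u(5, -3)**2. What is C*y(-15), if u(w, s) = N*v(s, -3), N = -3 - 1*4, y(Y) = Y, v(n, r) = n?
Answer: -2205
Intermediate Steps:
N = -7 (N = -3 - 4 = -7)
u(w, s) = -7*s
C = 147 (C = (-7*(-3))**2/3 = (1/3)*21**2 = (1/3)*441 = 147)
C*y(-15) = 147*(-15) = -2205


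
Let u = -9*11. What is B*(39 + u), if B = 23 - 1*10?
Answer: -780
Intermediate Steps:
u = -99
B = 13 (B = 23 - 10 = 13)
B*(39 + u) = 13*(39 - 99) = 13*(-60) = -780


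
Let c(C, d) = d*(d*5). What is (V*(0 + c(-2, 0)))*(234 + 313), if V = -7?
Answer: 0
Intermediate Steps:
c(C, d) = 5*d**2 (c(C, d) = d*(5*d) = 5*d**2)
(V*(0 + c(-2, 0)))*(234 + 313) = (-7*(0 + 5*0**2))*(234 + 313) = -7*(0 + 5*0)*547 = -7*(0 + 0)*547 = -7*0*547 = 0*547 = 0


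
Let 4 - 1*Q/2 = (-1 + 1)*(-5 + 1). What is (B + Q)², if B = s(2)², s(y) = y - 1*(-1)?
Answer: 289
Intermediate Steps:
s(y) = 1 + y (s(y) = y + 1 = 1 + y)
Q = 8 (Q = 8 - 2*(-1 + 1)*(-5 + 1) = 8 - 0*(-4) = 8 - 2*0 = 8 + 0 = 8)
B = 9 (B = (1 + 2)² = 3² = 9)
(B + Q)² = (9 + 8)² = 17² = 289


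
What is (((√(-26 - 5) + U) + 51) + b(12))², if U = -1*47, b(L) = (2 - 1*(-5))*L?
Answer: (88 + I*√31)² ≈ 7713.0 + 979.93*I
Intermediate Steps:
b(L) = 7*L (b(L) = (2 + 5)*L = 7*L)
U = -47
(((√(-26 - 5) + U) + 51) + b(12))² = (((√(-26 - 5) - 47) + 51) + 7*12)² = (((√(-31) - 47) + 51) + 84)² = (((I*√31 - 47) + 51) + 84)² = (((-47 + I*√31) + 51) + 84)² = ((4 + I*√31) + 84)² = (88 + I*√31)²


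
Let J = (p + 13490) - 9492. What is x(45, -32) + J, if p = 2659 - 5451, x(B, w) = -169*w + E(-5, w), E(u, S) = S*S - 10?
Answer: 7628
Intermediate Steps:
E(u, S) = -10 + S² (E(u, S) = S² - 10 = -10 + S²)
x(B, w) = -10 + w² - 169*w (x(B, w) = -169*w + (-10 + w²) = -10 + w² - 169*w)
p = -2792
J = 1206 (J = (-2792 + 13490) - 9492 = 10698 - 9492 = 1206)
x(45, -32) + J = (-10 + (-32)² - 169*(-32)) + 1206 = (-10 + 1024 + 5408) + 1206 = 6422 + 1206 = 7628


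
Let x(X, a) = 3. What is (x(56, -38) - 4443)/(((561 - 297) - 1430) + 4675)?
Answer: -4440/3509 ≈ -1.2653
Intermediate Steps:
(x(56, -38) - 4443)/(((561 - 297) - 1430) + 4675) = (3 - 4443)/(((561 - 297) - 1430) + 4675) = -4440/((264 - 1430) + 4675) = -4440/(-1166 + 4675) = -4440/3509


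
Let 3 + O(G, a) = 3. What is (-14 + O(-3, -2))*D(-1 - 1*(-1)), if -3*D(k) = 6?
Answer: 28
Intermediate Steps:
O(G, a) = 0 (O(G, a) = -3 + 3 = 0)
D(k) = -2 (D(k) = -1/3*6 = -2)
(-14 + O(-3, -2))*D(-1 - 1*(-1)) = (-14 + 0)*(-2) = -14*(-2) = 28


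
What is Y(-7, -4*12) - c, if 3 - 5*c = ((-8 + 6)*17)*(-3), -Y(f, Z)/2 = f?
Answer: 169/5 ≈ 33.800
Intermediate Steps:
Y(f, Z) = -2*f
c = -99/5 (c = ⅗ - (-8 + 6)*17*(-3)/5 = ⅗ - (-2*17)*(-3)/5 = ⅗ - (-34)*(-3)/5 = ⅗ - ⅕*102 = ⅗ - 102/5 = -99/5 ≈ -19.800)
Y(-7, -4*12) - c = -2*(-7) - 1*(-99/5) = 14 + 99/5 = 169/5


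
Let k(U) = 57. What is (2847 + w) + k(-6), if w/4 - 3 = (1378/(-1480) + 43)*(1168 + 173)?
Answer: 42286131/185 ≈ 2.2857e+5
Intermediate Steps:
w = 41748891/185 (w = 12 + 4*((1378/(-1480) + 43)*(1168 + 173)) = 12 + 4*((1378*(-1/1480) + 43)*1341) = 12 + 4*((-689/740 + 43)*1341) = 12 + 4*((31131/740)*1341) = 12 + 4*(41746671/740) = 12 + 41746671/185 = 41748891/185 ≈ 2.2567e+5)
(2847 + w) + k(-6) = (2847 + 41748891/185) + 57 = 42275586/185 + 57 = 42286131/185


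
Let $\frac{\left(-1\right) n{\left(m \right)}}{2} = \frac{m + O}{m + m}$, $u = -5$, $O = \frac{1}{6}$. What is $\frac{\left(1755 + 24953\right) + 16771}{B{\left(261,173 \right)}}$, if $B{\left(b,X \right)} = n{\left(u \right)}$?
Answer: $- \frac{1304370}{29} \approx -44978.0$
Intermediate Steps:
$O = \frac{1}{6} \approx 0.16667$
$n{\left(m \right)} = - \frac{\frac{1}{6} + m}{m}$ ($n{\left(m \right)} = - 2 \frac{m + \frac{1}{6}}{m + m} = - 2 \frac{\frac{1}{6} + m}{2 m} = - \frac{\frac{1}{6} + m}{m}$)
$B{\left(b,X \right)} = - \frac{29}{30}$ ($B{\left(b,X \right)} = \frac{- \frac{1}{6} - -5}{-5} = - \frac{- \frac{1}{6} + 5}{5} = \left(- \frac{1}{5}\right) \frac{29}{6} = - \frac{29}{30}$)
$\frac{\left(1755 + 24953\right) + 16771}{B{\left(261,173 \right)}} = \frac{\left(1755 + 24953\right) + 16771}{- \frac{29}{30}} = \left(26708 + 16771\right) \left(- \frac{30}{29}\right) = 43479 \left(- \frac{30}{29}\right) = - \frac{1304370}{29}$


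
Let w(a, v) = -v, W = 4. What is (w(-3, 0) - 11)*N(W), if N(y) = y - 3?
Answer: -11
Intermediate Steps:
N(y) = -3 + y
(w(-3, 0) - 11)*N(W) = (-1*0 - 11)*(-3 + 4) = (0 - 11)*1 = -11*1 = -11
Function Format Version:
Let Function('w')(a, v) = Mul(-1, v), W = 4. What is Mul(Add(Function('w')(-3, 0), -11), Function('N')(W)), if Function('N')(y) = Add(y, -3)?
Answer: -11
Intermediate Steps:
Function('N')(y) = Add(-3, y)
Mul(Add(Function('w')(-3, 0), -11), Function('N')(W)) = Mul(Add(Mul(-1, 0), -11), Add(-3, 4)) = Mul(Add(0, -11), 1) = Mul(-11, 1) = -11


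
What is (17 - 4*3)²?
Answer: 25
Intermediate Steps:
(17 - 4*3)² = (17 - 12)² = 5² = 25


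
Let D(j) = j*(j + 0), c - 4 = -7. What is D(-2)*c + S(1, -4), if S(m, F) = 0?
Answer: -12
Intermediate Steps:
c = -3 (c = 4 - 7 = -3)
D(j) = j² (D(j) = j*j = j²)
D(-2)*c + S(1, -4) = (-2)²*(-3) + 0 = 4*(-3) + 0 = -12 + 0 = -12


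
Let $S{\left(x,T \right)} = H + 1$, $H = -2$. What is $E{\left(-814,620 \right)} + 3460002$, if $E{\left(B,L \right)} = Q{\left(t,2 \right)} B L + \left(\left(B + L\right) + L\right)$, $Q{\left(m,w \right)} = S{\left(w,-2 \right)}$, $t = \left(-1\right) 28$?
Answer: $3965108$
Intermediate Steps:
$t = -28$
$S{\left(x,T \right)} = -1$ ($S{\left(x,T \right)} = -2 + 1 = -1$)
$Q{\left(m,w \right)} = -1$
$E{\left(B,L \right)} = B + 2 L - B L$ ($E{\left(B,L \right)} = - B L + \left(\left(B + L\right) + L\right) = - B L + \left(B + 2 L\right) = B + 2 L - B L$)
$E{\left(-814,620 \right)} + 3460002 = \left(-814 + 2 \cdot 620 - \left(-814\right) 620\right) + 3460002 = \left(-814 + 1240 + 504680\right) + 3460002 = 505106 + 3460002 = 3965108$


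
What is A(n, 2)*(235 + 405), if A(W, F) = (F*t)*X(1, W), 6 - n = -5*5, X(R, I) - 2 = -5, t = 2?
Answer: -7680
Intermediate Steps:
X(R, I) = -3 (X(R, I) = 2 - 5 = -3)
n = 31 (n = 6 - (-5)*5 = 6 - 1*(-25) = 6 + 25 = 31)
A(W, F) = -6*F (A(W, F) = (F*2)*(-3) = (2*F)*(-3) = -6*F)
A(n, 2)*(235 + 405) = (-6*2)*(235 + 405) = -12*640 = -7680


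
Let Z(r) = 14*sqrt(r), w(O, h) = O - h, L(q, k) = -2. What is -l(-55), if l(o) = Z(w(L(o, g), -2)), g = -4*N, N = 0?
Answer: 0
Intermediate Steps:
g = 0 (g = -4*0 = 0)
l(o) = 0 (l(o) = 14*sqrt(-2 - 1*(-2)) = 14*sqrt(-2 + 2) = 14*sqrt(0) = 14*0 = 0)
-l(-55) = -1*0 = 0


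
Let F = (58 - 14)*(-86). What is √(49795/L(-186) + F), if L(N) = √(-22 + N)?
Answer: √(-2557984 - 647335*I*√13)/26 ≈ 25.869 - 66.733*I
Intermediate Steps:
F = -3784 (F = 44*(-86) = -3784)
√(49795/L(-186) + F) = √(49795/(√(-22 - 186)) - 3784) = √(49795/(√(-208)) - 3784) = √(49795/((4*I*√13)) - 3784) = √(49795*(-I*√13/52) - 3784) = √(-49795*I*√13/52 - 3784) = √(-3784 - 49795*I*√13/52)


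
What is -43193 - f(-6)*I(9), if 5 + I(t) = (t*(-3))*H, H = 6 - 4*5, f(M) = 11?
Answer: -47296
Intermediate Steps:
H = -14 (H = 6 - 20 = -14)
I(t) = -5 + 42*t (I(t) = -5 + (t*(-3))*(-14) = -5 - 3*t*(-14) = -5 + 42*t)
-43193 - f(-6)*I(9) = -43193 - 11*(-5 + 42*9) = -43193 - 11*(-5 + 378) = -43193 - 11*373 = -43193 - 1*4103 = -43193 - 4103 = -47296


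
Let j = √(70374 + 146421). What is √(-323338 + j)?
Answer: √(-323338 + √216795) ≈ 568.22*I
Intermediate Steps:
j = √216795 ≈ 465.61
√(-323338 + j) = √(-323338 + √216795)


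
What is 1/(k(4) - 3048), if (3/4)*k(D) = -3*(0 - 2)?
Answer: -1/3040 ≈ -0.00032895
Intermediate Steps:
k(D) = 8 (k(D) = 4*(-3*(0 - 2))/3 = 4*(-3*(-2))/3 = (4/3)*6 = 8)
1/(k(4) - 3048) = 1/(8 - 3048) = 1/(-3040) = -1/3040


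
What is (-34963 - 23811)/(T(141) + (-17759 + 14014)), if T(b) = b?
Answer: 29387/1802 ≈ 16.308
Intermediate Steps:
(-34963 - 23811)/(T(141) + (-17759 + 14014)) = (-34963 - 23811)/(141 + (-17759 + 14014)) = -58774/(141 - 3745) = -58774/(-3604) = -58774*(-1/3604) = 29387/1802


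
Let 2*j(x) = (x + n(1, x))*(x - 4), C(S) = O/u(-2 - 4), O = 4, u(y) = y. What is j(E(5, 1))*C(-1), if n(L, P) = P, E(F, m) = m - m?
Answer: 0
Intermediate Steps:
E(F, m) = 0
C(S) = -⅔ (C(S) = 4/(-2 - 4) = 4/(-6) = 4*(-⅙) = -⅔)
j(x) = x*(-4 + x) (j(x) = ((x + x)*(x - 4))/2 = ((2*x)*(-4 + x))/2 = (2*x*(-4 + x))/2 = x*(-4 + x))
j(E(5, 1))*C(-1) = (0*(-4 + 0))*(-⅔) = (0*(-4))*(-⅔) = 0*(-⅔) = 0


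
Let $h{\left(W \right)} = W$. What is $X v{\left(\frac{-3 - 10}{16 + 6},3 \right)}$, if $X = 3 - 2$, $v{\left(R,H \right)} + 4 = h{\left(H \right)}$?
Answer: $-1$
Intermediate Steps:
$v{\left(R,H \right)} = -4 + H$
$X = 1$ ($X = 3 - 2 = 1$)
$X v{\left(\frac{-3 - 10}{16 + 6},3 \right)} = 1 \left(-4 + 3\right) = 1 \left(-1\right) = -1$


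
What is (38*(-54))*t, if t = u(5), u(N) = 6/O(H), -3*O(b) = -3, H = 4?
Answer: -12312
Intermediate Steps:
O(b) = 1 (O(b) = -⅓*(-3) = 1)
u(N) = 6 (u(N) = 6/1 = 6*1 = 6)
t = 6
(38*(-54))*t = (38*(-54))*6 = -2052*6 = -12312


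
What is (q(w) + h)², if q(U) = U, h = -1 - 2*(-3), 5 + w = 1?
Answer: 1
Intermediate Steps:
w = -4 (w = -5 + 1 = -4)
h = 5 (h = -1 + 6 = 5)
(q(w) + h)² = (-4 + 5)² = 1² = 1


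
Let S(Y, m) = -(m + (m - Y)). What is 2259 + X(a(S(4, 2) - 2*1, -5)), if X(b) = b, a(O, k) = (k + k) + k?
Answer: 2244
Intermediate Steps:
S(Y, m) = Y - 2*m (S(Y, m) = -(-Y + 2*m) = Y - 2*m)
a(O, k) = 3*k (a(O, k) = 2*k + k = 3*k)
2259 + X(a(S(4, 2) - 2*1, -5)) = 2259 + 3*(-5) = 2259 - 15 = 2244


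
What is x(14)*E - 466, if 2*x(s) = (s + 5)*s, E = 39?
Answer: 4721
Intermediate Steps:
x(s) = s*(5 + s)/2 (x(s) = ((s + 5)*s)/2 = ((5 + s)*s)/2 = (s*(5 + s))/2 = s*(5 + s)/2)
x(14)*E - 466 = ((½)*14*(5 + 14))*39 - 466 = ((½)*14*19)*39 - 466 = 133*39 - 466 = 5187 - 466 = 4721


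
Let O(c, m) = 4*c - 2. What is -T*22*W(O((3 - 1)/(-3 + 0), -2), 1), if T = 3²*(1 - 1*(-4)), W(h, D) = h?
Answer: 4620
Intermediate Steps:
O(c, m) = -2 + 4*c
T = 45 (T = 9*(1 + 4) = 9*5 = 45)
-T*22*W(O((3 - 1)/(-3 + 0), -2), 1) = -45*22*(-2 + 4*((3 - 1)/(-3 + 0))) = -990*(-2 + 4*(2/(-3))) = -990*(-2 + 4*(2*(-⅓))) = -990*(-2 + 4*(-⅔)) = -990*(-2 - 8/3) = -990*(-14)/3 = -1*(-4620) = 4620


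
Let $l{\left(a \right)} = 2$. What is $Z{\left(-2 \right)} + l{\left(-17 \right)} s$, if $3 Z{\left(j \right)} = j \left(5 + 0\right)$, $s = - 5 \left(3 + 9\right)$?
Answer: $- \frac{370}{3} \approx -123.33$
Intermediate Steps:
$s = -60$ ($s = \left(-5\right) 12 = -60$)
$Z{\left(j \right)} = \frac{5 j}{3}$ ($Z{\left(j \right)} = \frac{j \left(5 + 0\right)}{3} = \frac{j 5}{3} = \frac{5 j}{3}$)
$Z{\left(-2 \right)} + l{\left(-17 \right)} s = \frac{5}{3} \left(-2\right) + 2 \left(-60\right) = - \frac{10}{3} - 120 = - \frac{370}{3}$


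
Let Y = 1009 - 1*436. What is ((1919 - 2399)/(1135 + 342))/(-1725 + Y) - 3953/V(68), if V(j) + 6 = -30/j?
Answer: 794047381/1293852 ≈ 613.71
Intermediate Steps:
V(j) = -6 - 30/j
Y = 573 (Y = 1009 - 436 = 573)
((1919 - 2399)/(1135 + 342))/(-1725 + Y) - 3953/V(68) = ((1919 - 2399)/(1135 + 342))/(-1725 + 573) - 3953/(-6 - 30/68) = -480/1477/(-1152) - 3953/(-6 - 30*1/68) = -480*1/1477*(-1/1152) - 3953/(-6 - 15/34) = -480/1477*(-1/1152) - 3953/(-219/34) = 5/17724 - 3953*(-34/219) = 5/17724 + 134402/219 = 794047381/1293852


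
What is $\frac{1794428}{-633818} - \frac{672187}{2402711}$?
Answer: $- \frac{2368768057137}{761440740299} \approx -3.1109$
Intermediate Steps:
$\frac{1794428}{-633818} - \frac{672187}{2402711} = 1794428 \left(- \frac{1}{633818}\right) - \frac{672187}{2402711} = - \frac{897214}{316909} - \frac{672187}{2402711} = - \frac{2368768057137}{761440740299}$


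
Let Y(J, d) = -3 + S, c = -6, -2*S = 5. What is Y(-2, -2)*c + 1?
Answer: 34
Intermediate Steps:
S = -5/2 (S = -½*5 = -5/2 ≈ -2.5000)
Y(J, d) = -11/2 (Y(J, d) = -3 - 5/2 = -11/2)
Y(-2, -2)*c + 1 = -11/2*(-6) + 1 = 33 + 1 = 34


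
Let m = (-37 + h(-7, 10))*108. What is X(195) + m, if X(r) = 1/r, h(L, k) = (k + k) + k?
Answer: -147419/195 ≈ -756.00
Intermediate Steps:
h(L, k) = 3*k (h(L, k) = 2*k + k = 3*k)
m = -756 (m = (-37 + 3*10)*108 = (-37 + 30)*108 = -7*108 = -756)
X(195) + m = 1/195 - 756 = -147419/195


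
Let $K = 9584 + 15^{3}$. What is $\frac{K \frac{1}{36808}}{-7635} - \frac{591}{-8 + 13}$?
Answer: $- \frac{6643530043}{56205816} \approx -118.2$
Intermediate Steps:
$K = 12959$ ($K = 9584 + 3375 = 12959$)
$\frac{K \frac{1}{36808}}{-7635} - \frac{591}{-8 + 13} = \frac{12959 \cdot \frac{1}{36808}}{-7635} - \frac{591}{-8 + 13} = 12959 \cdot \frac{1}{36808} \left(- \frac{1}{7635}\right) - \frac{591}{5} = \frac{12959}{36808} \left(- \frac{1}{7635}\right) - \frac{591}{5} = - \frac{12959}{281029080} - \frac{591}{5} = - \frac{6643530043}{56205816}$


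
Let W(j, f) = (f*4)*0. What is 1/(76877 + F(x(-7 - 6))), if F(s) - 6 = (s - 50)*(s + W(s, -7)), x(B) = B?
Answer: 1/77702 ≈ 1.2870e-5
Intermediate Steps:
W(j, f) = 0 (W(j, f) = (4*f)*0 = 0)
F(s) = 6 + s*(-50 + s) (F(s) = 6 + (s - 50)*(s + 0) = 6 + (-50 + s)*s = 6 + s*(-50 + s))
1/(76877 + F(x(-7 - 6))) = 1/(76877 + (6 + (-7 - 6)² - 50*(-7 - 6))) = 1/(76877 + (6 + (-13)² - 50*(-13))) = 1/(76877 + (6 + 169 + 650)) = 1/(76877 + 825) = 1/77702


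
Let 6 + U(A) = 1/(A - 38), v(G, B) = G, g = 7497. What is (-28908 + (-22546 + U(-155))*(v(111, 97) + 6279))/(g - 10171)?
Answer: 13909145337/258041 ≈ 53903.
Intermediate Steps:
U(A) = -6 + 1/(-38 + A) (U(A) = -6 + 1/(A - 38) = -6 + 1/(-38 + A))
(-28908 + (-22546 + U(-155))*(v(111, 97) + 6279))/(g - 10171) = (-28908 + (-22546 + (229 - 6*(-155))/(-38 - 155))*(111 + 6279))/(7497 - 10171) = (-28908 + (-22546 + (229 + 930)/(-193))*6390)/(-2674) = (-28908 + (-22546 - 1/193*1159)*6390)*(-1/2674) = (-28908 + (-22546 - 1159/193)*6390)*(-1/2674) = (-28908 - 4352537/193*6390)*(-1/2674) = (-28908 - 27812711430/193)*(-1/2674) = -27818290674/193*(-1/2674) = 13909145337/258041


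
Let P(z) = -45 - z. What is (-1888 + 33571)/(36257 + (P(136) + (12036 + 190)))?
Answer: 31683/48302 ≈ 0.65594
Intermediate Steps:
(-1888 + 33571)/(36257 + (P(136) + (12036 + 190))) = (-1888 + 33571)/(36257 + ((-45 - 1*136) + (12036 + 190))) = 31683/(36257 + ((-45 - 136) + 12226)) = 31683/(36257 + (-181 + 12226)) = 31683/(36257 + 12045) = 31683/48302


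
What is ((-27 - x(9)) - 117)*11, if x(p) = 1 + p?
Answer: -1694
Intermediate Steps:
((-27 - x(9)) - 117)*11 = ((-27 - (1 + 9)) - 117)*11 = ((-27 - 1*10) - 117)*11 = ((-27 - 10) - 117)*11 = (-37 - 117)*11 = -154*11 = -1694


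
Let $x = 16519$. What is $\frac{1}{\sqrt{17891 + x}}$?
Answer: $\frac{\sqrt{34410}}{34410} \approx 0.0053909$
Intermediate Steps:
$\frac{1}{\sqrt{17891 + x}} = \frac{1}{\sqrt{17891 + 16519}} = \frac{1}{\sqrt{34410}} = \frac{\sqrt{34410}}{34410}$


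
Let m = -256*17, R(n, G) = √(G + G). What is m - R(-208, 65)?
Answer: -4352 - √130 ≈ -4363.4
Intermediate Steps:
R(n, G) = √2*√G (R(n, G) = √(2*G) = √2*√G)
m = -4352
m - R(-208, 65) = -4352 - √2*√65 = -4352 - √130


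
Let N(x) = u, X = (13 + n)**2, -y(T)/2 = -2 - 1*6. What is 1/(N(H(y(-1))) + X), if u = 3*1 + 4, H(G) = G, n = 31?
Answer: 1/1943 ≈ 0.00051467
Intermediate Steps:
y(T) = 16 (y(T) = -2*(-2 - 1*6) = -2*(-2 - 6) = -2*(-8) = 16)
X = 1936 (X = (13 + 31)**2 = 44**2 = 1936)
u = 7 (u = 3 + 4 = 7)
N(x) = 7
1/(N(H(y(-1))) + X) = 1/(7 + 1936) = 1/1943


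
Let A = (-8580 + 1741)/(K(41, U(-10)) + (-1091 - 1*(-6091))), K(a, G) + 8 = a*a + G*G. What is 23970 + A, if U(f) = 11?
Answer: 162845341/6794 ≈ 23969.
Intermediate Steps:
K(a, G) = -8 + G² + a² (K(a, G) = -8 + (a*a + G*G) = -8 + (a² + G²) = -8 + (G² + a²) = -8 + G² + a²)
A = -6839/6794 (A = (-8580 + 1741)/((-8 + 11² + 41²) + (-1091 - 1*(-6091))) = -6839/((-8 + 121 + 1681) + (-1091 + 6091)) = -6839/(1794 + 5000) = -6839/6794 ≈ -1.0066)
23970 + A = 23970 - 6839/6794 = 162845341/6794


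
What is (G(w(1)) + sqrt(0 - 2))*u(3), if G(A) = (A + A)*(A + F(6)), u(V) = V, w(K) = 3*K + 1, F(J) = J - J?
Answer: 96 + 3*I*sqrt(2) ≈ 96.0 + 4.2426*I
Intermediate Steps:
F(J) = 0
w(K) = 1 + 3*K
G(A) = 2*A**2 (G(A) = (A + A)*(A + 0) = (2*A)*A = 2*A**2)
(G(w(1)) + sqrt(0 - 2))*u(3) = (2*(1 + 3*1)**2 + sqrt(0 - 2))*3 = (2*(1 + 3)**2 + sqrt(-2))*3 = (2*4**2 + I*sqrt(2))*3 = (2*16 + I*sqrt(2))*3 = (32 + I*sqrt(2))*3 = 96 + 3*I*sqrt(2)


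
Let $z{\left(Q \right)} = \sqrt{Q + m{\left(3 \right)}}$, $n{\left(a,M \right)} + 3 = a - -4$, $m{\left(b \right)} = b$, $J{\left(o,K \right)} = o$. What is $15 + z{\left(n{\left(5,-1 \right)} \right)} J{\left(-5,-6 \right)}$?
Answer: $0$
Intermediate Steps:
$n{\left(a,M \right)} = 1 + a$ ($n{\left(a,M \right)} = -3 + \left(a - -4\right) = -3 + \left(a + 4\right) = -3 + \left(4 + a\right) = 1 + a$)
$z{\left(Q \right)} = \sqrt{3 + Q}$ ($z{\left(Q \right)} = \sqrt{Q + 3} = \sqrt{3 + Q}$)
$15 + z{\left(n{\left(5,-1 \right)} \right)} J{\left(-5,-6 \right)} = 15 + \sqrt{3 + \left(1 + 5\right)} \left(-5\right) = 15 + \sqrt{3 + 6} \left(-5\right) = 15 + \sqrt{9} \left(-5\right) = 15 + 3 \left(-5\right) = 15 - 15 = 0$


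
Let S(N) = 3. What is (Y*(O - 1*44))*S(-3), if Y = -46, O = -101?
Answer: 20010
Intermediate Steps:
(Y*(O - 1*44))*S(-3) = -46*(-101 - 1*44)*3 = -46*(-101 - 44)*3 = -46*(-145)*3 = 6670*3 = 20010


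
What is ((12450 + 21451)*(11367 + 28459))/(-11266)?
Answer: -675070613/5633 ≈ -1.1984e+5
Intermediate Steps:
((12450 + 21451)*(11367 + 28459))/(-11266) = (33901*39826)*(-1/11266) = 1350141226*(-1/11266) = -675070613/5633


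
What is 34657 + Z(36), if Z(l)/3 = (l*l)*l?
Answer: 174625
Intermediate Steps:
Z(l) = 3*l**3 (Z(l) = 3*((l*l)*l) = 3*(l**2*l) = 3*l**3)
34657 + Z(36) = 34657 + 3*36**3 = 34657 + 3*46656 = 34657 + 139968 = 174625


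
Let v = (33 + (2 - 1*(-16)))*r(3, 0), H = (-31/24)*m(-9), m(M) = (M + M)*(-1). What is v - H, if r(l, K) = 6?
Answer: 1317/4 ≈ 329.25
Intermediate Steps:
m(M) = -2*M (m(M) = (2*M)*(-1) = -2*M)
H = -93/4 (H = (-31/24)*(-2*(-9)) = -31*1/24*18 = -31/24*18 = -93/4 ≈ -23.250)
v = 306 (v = (33 + (2 - 1*(-16)))*6 = (33 + (2 + 16))*6 = (33 + 18)*6 = 51*6 = 306)
v - H = 306 - 1*(-93/4) = 306 + 93/4 = 1317/4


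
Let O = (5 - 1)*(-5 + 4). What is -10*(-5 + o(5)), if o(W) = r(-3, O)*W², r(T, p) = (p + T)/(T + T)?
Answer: -725/3 ≈ -241.67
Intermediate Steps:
O = -4 (O = 4*(-1) = -4)
r(T, p) = (T + p)/(2*T) (r(T, p) = (T + p)/((2*T)) = (T + p)*(1/(2*T)) = (T + p)/(2*T))
o(W) = 7*W²/6 (o(W) = ((½)*(-3 - 4)/(-3))*W² = ((½)*(-⅓)*(-7))*W² = 7*W²/6)
-10*(-5 + o(5)) = -10*(-5 + (7/6)*5²) = -10*(-5 + (7/6)*25) = -10*(-5 + 175/6) = -10*145/6 = -725/3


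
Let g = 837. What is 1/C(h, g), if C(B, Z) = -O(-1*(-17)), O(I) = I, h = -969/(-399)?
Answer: -1/17 ≈ -0.058824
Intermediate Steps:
h = 17/7 (h = -969*(-1/399) = 17/7 ≈ 2.4286)
C(B, Z) = -17 (C(B, Z) = -(-1)*(-17) = -1*17 = -17)
1/C(h, g) = 1/(-17) = -1/17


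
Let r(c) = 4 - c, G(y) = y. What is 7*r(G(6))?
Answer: -14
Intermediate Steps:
7*r(G(6)) = 7*(4 - 1*6) = 7*(4 - 6) = 7*(-2) = -14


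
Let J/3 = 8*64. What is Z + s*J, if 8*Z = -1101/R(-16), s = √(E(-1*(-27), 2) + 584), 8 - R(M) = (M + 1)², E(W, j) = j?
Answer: 1101/1736 + 1536*√586 ≈ 37183.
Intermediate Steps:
R(M) = 8 - (1 + M)² (R(M) = 8 - (M + 1)² = 8 - (1 + M)²)
s = √586 (s = √(2 + 584) = √586 ≈ 24.207)
Z = 1101/1736 (Z = (-1101/(8 - (1 - 16)²))/8 = (-1101/(8 - 1*(-15)²))/8 = (-1101/(8 - 1*225))/8 = (-1101/(8 - 225))/8 = (-1101/(-217))/8 = (-1101*(-1/217))/8 = (⅛)*(1101/217) = 1101/1736 ≈ 0.63422)
J = 1536 (J = 3*(8*64) = 3*512 = 1536)
Z + s*J = 1101/1736 + √586*1536 = 1101/1736 + 1536*√586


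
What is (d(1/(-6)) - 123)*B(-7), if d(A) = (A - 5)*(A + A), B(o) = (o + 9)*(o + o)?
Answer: 30562/9 ≈ 3395.8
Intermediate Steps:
B(o) = 2*o*(9 + o) (B(o) = (9 + o)*(2*o) = 2*o*(9 + o))
d(A) = 2*A*(-5 + A) (d(A) = (-5 + A)*(2*A) = 2*A*(-5 + A))
(d(1/(-6)) - 123)*B(-7) = (2*(1/(-6))*(-5 + 1/(-6)) - 123)*(2*(-7)*(9 - 7)) = (2*(1*(-⅙))*(-5 + 1*(-⅙)) - 123)*(2*(-7)*2) = (2*(-⅙)*(-5 - ⅙) - 123)*(-28) = (2*(-⅙)*(-31/6) - 123)*(-28) = (31/18 - 123)*(-28) = -2183/18*(-28) = 30562/9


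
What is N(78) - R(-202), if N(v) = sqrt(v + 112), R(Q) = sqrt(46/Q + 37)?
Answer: sqrt(190) - sqrt(375114)/101 ≈ 7.7200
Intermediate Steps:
R(Q) = sqrt(37 + 46/Q)
N(v) = sqrt(112 + v)
N(78) - R(-202) = sqrt(112 + 78) - sqrt(37 + 46/(-202)) = sqrt(190) - sqrt(37 + 46*(-1/202)) = sqrt(190) - sqrt(37 - 23/101) = sqrt(190) - sqrt(3714/101) = sqrt(190) - sqrt(375114)/101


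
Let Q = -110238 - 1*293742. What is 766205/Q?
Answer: -153241/80796 ≈ -1.8966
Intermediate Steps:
Q = -403980 (Q = -110238 - 293742 = -403980)
766205/Q = 766205/(-403980) = 766205*(-1/403980) = -153241/80796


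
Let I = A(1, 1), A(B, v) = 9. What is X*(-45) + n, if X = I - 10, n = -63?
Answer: -18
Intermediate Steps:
I = 9
X = -1 (X = 9 - 10 = -1)
X*(-45) + n = -1*(-45) - 63 = 45 - 63 = -18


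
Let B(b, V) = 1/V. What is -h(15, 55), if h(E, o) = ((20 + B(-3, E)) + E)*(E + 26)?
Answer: -21566/15 ≈ -1437.7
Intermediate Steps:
h(E, o) = (26 + E)*(20 + E + 1/E) (h(E, o) = ((20 + 1/E) + E)*(E + 26) = (20 + E + 1/E)*(26 + E) = (26 + E)*(20 + E + 1/E))
-h(15, 55) = -(521 + 15**2 + 26/15 + 46*15) = -(521 + 225 + 26*(1/15) + 690) = -(521 + 225 + 26/15 + 690) = -1*21566/15 = -21566/15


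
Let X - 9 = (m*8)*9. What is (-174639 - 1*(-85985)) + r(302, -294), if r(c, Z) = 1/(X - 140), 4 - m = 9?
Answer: -43529115/491 ≈ -88654.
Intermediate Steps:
m = -5 (m = 4 - 1*9 = 4 - 9 = -5)
X = -351 (X = 9 - 5*8*9 = 9 - 40*9 = 9 - 360 = -351)
r(c, Z) = -1/491 (r(c, Z) = 1/(-351 - 140) = 1/(-491) = -1/491)
(-174639 - 1*(-85985)) + r(302, -294) = (-174639 - 1*(-85985)) - 1/491 = (-174639 + 85985) - 1/491 = -88654 - 1/491 = -43529115/491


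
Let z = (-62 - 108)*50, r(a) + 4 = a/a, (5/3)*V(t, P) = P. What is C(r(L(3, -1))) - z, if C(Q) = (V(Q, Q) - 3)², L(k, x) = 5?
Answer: 213076/25 ≈ 8523.0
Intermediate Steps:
V(t, P) = 3*P/5
r(a) = -3 (r(a) = -4 + a/a = -4 + 1 = -3)
C(Q) = (-3 + 3*Q/5)² (C(Q) = (3*Q/5 - 3)² = (-3 + 3*Q/5)²)
z = -8500 (z = -170*50 = -8500)
C(r(L(3, -1))) - z = 9*(-5 - 3)²/25 - 1*(-8500) = (9/25)*(-8)² + 8500 = (9/25)*64 + 8500 = 576/25 + 8500 = 213076/25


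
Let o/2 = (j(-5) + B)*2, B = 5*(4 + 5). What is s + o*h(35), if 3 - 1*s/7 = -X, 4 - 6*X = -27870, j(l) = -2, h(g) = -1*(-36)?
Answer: 116198/3 ≈ 38733.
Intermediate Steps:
h(g) = 36
X = 13937/3 (X = 2/3 - 1/6*(-27870) = 2/3 + 4645 = 13937/3 ≈ 4645.7)
B = 45 (B = 5*9 = 45)
s = 97622/3 (s = 21 - (-7)*13937/3 = 21 - 7*(-13937/3) = 21 + 97559/3 = 97622/3 ≈ 32541.)
o = 172 (o = 2*((-2 + 45)*2) = 2*(43*2) = 2*86 = 172)
s + o*h(35) = 97622/3 + 172*36 = 97622/3 + 6192 = 116198/3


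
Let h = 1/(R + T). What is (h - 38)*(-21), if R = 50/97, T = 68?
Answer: 5301471/6646 ≈ 797.69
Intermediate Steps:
R = 50/97 (R = 50*(1/97) = 50/97 ≈ 0.51546)
h = 97/6646 (h = 1/(50/97 + 68) = 1/(6646/97) = 97/6646 ≈ 0.014595)
(h - 38)*(-21) = (97/6646 - 38)*(-21) = -252451/6646*(-21) = 5301471/6646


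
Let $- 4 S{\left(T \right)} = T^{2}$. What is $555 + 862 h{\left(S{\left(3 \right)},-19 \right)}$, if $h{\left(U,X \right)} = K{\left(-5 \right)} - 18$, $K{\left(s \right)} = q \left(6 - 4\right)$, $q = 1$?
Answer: $-13237$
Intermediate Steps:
$S{\left(T \right)} = - \frac{T^{2}}{4}$
$K{\left(s \right)} = 2$ ($K{\left(s \right)} = 1 \left(6 - 4\right) = 1 \cdot 2 = 2$)
$h{\left(U,X \right)} = -16$ ($h{\left(U,X \right)} = 2 - 18 = -16$)
$555 + 862 h{\left(S{\left(3 \right)},-19 \right)} = 555 + 862 \left(-16\right) = 555 - 13792 = -13237$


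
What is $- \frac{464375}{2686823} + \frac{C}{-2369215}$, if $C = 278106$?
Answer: $- \frac{1847425812863}{6365661353945} \approx -0.29022$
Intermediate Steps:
$- \frac{464375}{2686823} + \frac{C}{-2369215} = - \frac{464375}{2686823} + \frac{278106}{-2369215} = \left(-464375\right) \frac{1}{2686823} + 278106 \left(- \frac{1}{2369215}\right) = - \frac{464375}{2686823} - \frac{278106}{2369215} = - \frac{1847425812863}{6365661353945}$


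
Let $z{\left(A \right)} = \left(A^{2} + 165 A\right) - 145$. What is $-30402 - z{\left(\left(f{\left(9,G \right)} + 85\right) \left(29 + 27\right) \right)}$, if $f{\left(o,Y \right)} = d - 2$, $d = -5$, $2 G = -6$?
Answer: $-19830401$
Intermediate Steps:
$G = -3$ ($G = \frac{1}{2} \left(-6\right) = -3$)
$f{\left(o,Y \right)} = -7$ ($f{\left(o,Y \right)} = -5 - 2 = -7$)
$z{\left(A \right)} = -145 + A^{2} + 165 A$
$-30402 - z{\left(\left(f{\left(9,G \right)} + 85\right) \left(29 + 27\right) \right)} = -30402 - \left(-145 + \left(\left(-7 + 85\right) \left(29 + 27\right)\right)^{2} + 165 \left(-7 + 85\right) \left(29 + 27\right)\right) = -30402 - \left(-145 + \left(78 \cdot 56\right)^{2} + 165 \cdot 78 \cdot 56\right) = -30402 - \left(-145 + 4368^{2} + 165 \cdot 4368\right) = -30402 - \left(-145 + 19079424 + 720720\right) = -30402 - 19799999 = -19830401$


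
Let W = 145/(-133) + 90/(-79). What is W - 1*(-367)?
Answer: 3832644/10507 ≈ 364.77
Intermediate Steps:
W = -23425/10507 (W = 145*(-1/133) + 90*(-1/79) = -145/133 - 90/79 = -23425/10507 ≈ -2.2295)
W - 1*(-367) = -23425/10507 - 1*(-367) = -23425/10507 + 367 = 3832644/10507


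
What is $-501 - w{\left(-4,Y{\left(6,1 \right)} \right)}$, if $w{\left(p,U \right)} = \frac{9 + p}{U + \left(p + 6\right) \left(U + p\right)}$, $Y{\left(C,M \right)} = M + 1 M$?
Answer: $- \frac{997}{2} \approx -498.5$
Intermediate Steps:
$Y{\left(C,M \right)} = 2 M$ ($Y{\left(C,M \right)} = M + M = 2 M$)
$w{\left(p,U \right)} = \frac{9 + p}{U + \left(6 + p\right) \left(U + p\right)}$
$-501 - w{\left(-4,Y{\left(6,1 \right)} \right)} = -501 - \frac{9 - 4}{\left(-4\right)^{2} + 6 \left(-4\right) + 7 \cdot 2 \cdot 1 + 2 \cdot 1 \left(-4\right)} = -501 - \frac{1}{16 - 24 + 7 \cdot 2 + 2 \left(-4\right)} 5 = -501 - \frac{1}{16 - 24 + 14 - 8} \cdot 5 = -501 - \frac{1}{-2} \cdot 5 = -501 - \left(- \frac{1}{2}\right) 5 = -501 - - \frac{5}{2} = -501 + \frac{5}{2} = - \frac{997}{2}$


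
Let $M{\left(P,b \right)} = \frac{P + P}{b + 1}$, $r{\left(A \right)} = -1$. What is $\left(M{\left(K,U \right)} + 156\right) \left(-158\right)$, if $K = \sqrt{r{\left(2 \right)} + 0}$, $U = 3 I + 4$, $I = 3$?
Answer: $-24648 - \frac{158 i}{7} \approx -24648.0 - 22.571 i$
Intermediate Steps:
$U = 13$ ($U = 3 \cdot 3 + 4 = 9 + 4 = 13$)
$K = i$ ($K = \sqrt{-1 + 0} = \sqrt{-1} = i \approx 1.0 i$)
$M{\left(P,b \right)} = \frac{2 P}{1 + b}$
$\left(M{\left(K,U \right)} + 156\right) \left(-158\right) = \left(\frac{2 i}{1 + 13} + 156\right) \left(-158\right) = \left(\frac{2 i}{14} + 156\right) \left(-158\right) = \left(2 i \frac{1}{14} + 156\right) \left(-158\right) = \left(\frac{i}{7} + 156\right) \left(-158\right) = \left(156 + \frac{i}{7}\right) \left(-158\right) = -24648 - \frac{158 i}{7}$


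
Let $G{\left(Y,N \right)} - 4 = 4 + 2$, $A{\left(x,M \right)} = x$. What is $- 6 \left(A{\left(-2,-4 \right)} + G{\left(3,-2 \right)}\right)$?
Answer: $-48$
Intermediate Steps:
$G{\left(Y,N \right)} = 10$ ($G{\left(Y,N \right)} = 4 + \left(4 + 2\right) = 4 + 6 = 10$)
$- 6 \left(A{\left(-2,-4 \right)} + G{\left(3,-2 \right)}\right) = - 6 \left(-2 + 10\right) = \left(-6\right) 8 = -48$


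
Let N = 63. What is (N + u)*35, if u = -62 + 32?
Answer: 1155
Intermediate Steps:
u = -30
(N + u)*35 = (63 - 30)*35 = 33*35 = 1155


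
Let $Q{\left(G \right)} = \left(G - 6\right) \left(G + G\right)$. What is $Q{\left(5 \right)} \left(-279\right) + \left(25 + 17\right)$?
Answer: $2832$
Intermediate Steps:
$Q{\left(G \right)} = 2 G \left(-6 + G\right)$ ($Q{\left(G \right)} = \left(-6 + G\right) 2 G = 2 G \left(-6 + G\right)$)
$Q{\left(5 \right)} \left(-279\right) + \left(25 + 17\right) = 2 \cdot 5 \left(-6 + 5\right) \left(-279\right) + \left(25 + 17\right) = 2 \cdot 5 \left(-1\right) \left(-279\right) + 42 = \left(-10\right) \left(-279\right) + 42 = 2790 + 42 = 2832$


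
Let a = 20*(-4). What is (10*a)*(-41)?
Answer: 32800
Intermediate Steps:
a = -80
(10*a)*(-41) = (10*(-80))*(-41) = -800*(-41) = 32800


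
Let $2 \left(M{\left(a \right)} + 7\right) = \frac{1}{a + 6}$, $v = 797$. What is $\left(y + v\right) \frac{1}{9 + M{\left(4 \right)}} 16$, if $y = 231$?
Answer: $\frac{328960}{41} \approx 8023.4$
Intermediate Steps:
$M{\left(a \right)} = -7 + \frac{1}{2 \left(6 + a\right)}$ ($M{\left(a \right)} = -7 + \frac{1}{2 \left(a + 6\right)} = -7 + \frac{1}{2 \left(6 + a\right)}$)
$\left(y + v\right) \frac{1}{9 + M{\left(4 \right)}} 16 = \left(231 + 797\right) \frac{1}{9 + \frac{-83 - 56}{2 \left(6 + 4\right)}} 16 = 1028 \frac{1}{9 + \frac{-83 - 56}{2 \cdot 10}} \cdot 16 = 1028 \frac{1}{9 + \frac{1}{2} \cdot \frac{1}{10} \left(-139\right)} 16 = 1028 \frac{1}{9 - \frac{139}{20}} \cdot 16 = 1028 \frac{1}{\frac{41}{20}} \cdot 16 = 1028 \cdot \frac{20}{41} \cdot 16 = 1028 \cdot \frac{320}{41} = \frac{328960}{41}$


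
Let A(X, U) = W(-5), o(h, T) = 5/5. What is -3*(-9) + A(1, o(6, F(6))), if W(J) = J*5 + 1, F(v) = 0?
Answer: 3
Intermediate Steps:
W(J) = 1 + 5*J (W(J) = 5*J + 1 = 1 + 5*J)
o(h, T) = 1 (o(h, T) = 5*(⅕) = 1)
A(X, U) = -24 (A(X, U) = 1 + 5*(-5) = 1 - 25 = -24)
-3*(-9) + A(1, o(6, F(6))) = -3*(-9) - 24 = 27 - 24 = 3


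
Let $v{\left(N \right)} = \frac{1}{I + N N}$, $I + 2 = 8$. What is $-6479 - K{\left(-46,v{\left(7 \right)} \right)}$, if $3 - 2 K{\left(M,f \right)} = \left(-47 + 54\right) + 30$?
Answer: $-6462$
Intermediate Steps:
$I = 6$ ($I = -2 + 8 = 6$)
$v{\left(N \right)} = \frac{1}{6 + N^{2}}$ ($v{\left(N \right)} = \frac{1}{6 + N N} = \frac{1}{6 + N^{2}}$)
$K{\left(M,f \right)} = -17$ ($K{\left(M,f \right)} = \frac{3}{2} - \frac{\left(-47 + 54\right) + 30}{2} = \frac{3}{2} - \frac{7 + 30}{2} = \frac{3}{2} - \frac{37}{2} = -17$)
$-6479 - K{\left(-46,v{\left(7 \right)} \right)} = -6479 - -17 = -6479 + 17 = -6462$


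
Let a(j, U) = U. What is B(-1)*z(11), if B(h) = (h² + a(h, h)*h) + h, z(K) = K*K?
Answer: 121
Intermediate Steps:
z(K) = K²
B(h) = h + 2*h² (B(h) = (h² + h*h) + h = (h² + h²) + h = 2*h² + h = h + 2*h²)
B(-1)*z(11) = -(1 + 2*(-1))*11² = -(1 - 2)*121 = -1*(-1)*121 = 1*121 = 121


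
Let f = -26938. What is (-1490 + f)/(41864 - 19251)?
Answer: -28428/22613 ≈ -1.2572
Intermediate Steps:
(-1490 + f)/(41864 - 19251) = (-1490 - 26938)/(41864 - 19251) = -28428/22613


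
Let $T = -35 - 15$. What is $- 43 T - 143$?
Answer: $2007$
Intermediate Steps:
$T = -50$ ($T = -35 - 15 = -50$)
$- 43 T - 143 = \left(-43\right) \left(-50\right) - 143 = 2150 - 143 = 2007$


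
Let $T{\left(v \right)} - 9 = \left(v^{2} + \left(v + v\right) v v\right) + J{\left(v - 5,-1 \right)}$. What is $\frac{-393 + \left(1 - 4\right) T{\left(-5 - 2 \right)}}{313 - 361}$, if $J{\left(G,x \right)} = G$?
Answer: $- \frac{509}{16} \approx -31.813$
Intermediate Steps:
$T{\left(v \right)} = 4 + v + v^{2} + 2 v^{3}$ ($T{\left(v \right)} = 9 + \left(\left(v^{2} + \left(v + v\right) v v\right) + \left(v - 5\right)\right) = 9 + \left(\left(v^{2} + 2 v v v\right) + \left(-5 + v\right)\right) = 9 + \left(\left(v^{2} + 2 v^{2} v\right) + \left(-5 + v\right)\right) = 9 + \left(\left(v^{2} + 2 v^{3}\right) + \left(-5 + v\right)\right) = 9 + \left(-5 + v + v^{2} + 2 v^{3}\right) = 4 + v + v^{2} + 2 v^{3}$)
$\frac{-393 + \left(1 - 4\right) T{\left(-5 - 2 \right)}}{313 - 361} = \frac{-393 + \left(1 - 4\right) \left(4 - 7 + \left(-5 - 2\right)^{2} + 2 \left(-5 - 2\right)^{3}\right)}{313 - 361} = \frac{-393 - 3 \left(4 - 7 + \left(-5 - 2\right)^{2} + 2 \left(-5 - 2\right)^{3}\right)}{-48} = \left(-393 - 3 \left(4 - 7 + \left(-7\right)^{2} + 2 \left(-7\right)^{3}\right)\right) \left(- \frac{1}{48}\right) = \left(-393 - 3 \left(4 - 7 + 49 + 2 \left(-343\right)\right)\right) \left(- \frac{1}{48}\right) = \left(-393 - 3 \left(4 - 7 + 49 - 686\right)\right) \left(- \frac{1}{48}\right) = \left(-393 - -1920\right) \left(- \frac{1}{48}\right) = \left(-393 + 1920\right) \left(- \frac{1}{48}\right) = 1527 \left(- \frac{1}{48}\right) = - \frac{509}{16}$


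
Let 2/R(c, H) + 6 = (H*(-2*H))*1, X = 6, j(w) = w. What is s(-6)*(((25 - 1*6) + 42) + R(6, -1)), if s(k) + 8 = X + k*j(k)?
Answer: 4131/2 ≈ 2065.5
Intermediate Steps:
R(c, H) = 2/(-6 - 2*H**2) (R(c, H) = 2/(-6 + (H*(-2*H))*1) = 2/(-6 - 2*H**2*1) = 2/(-6 - 2*H**2))
s(k) = -2 + k**2 (s(k) = -8 + (6 + k*k) = -8 + (6 + k**2) = -2 + k**2)
s(-6)*(((25 - 1*6) + 42) + R(6, -1)) = (-2 + (-6)**2)*(((25 - 1*6) + 42) - 1/(3 + (-1)**2)) = (-2 + 36)*(((25 - 6) + 42) - 1/(3 + 1)) = 34*((19 + 42) - 1/4) = 34*(61 - 1*1/4) = 34*(61 - 1/4) = 34*(243/4) = 4131/2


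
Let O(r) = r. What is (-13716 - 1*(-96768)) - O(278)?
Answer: 82774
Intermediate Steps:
(-13716 - 1*(-96768)) - O(278) = (-13716 - 1*(-96768)) - 1*278 = (-13716 + 96768) - 278 = 83052 - 278 = 82774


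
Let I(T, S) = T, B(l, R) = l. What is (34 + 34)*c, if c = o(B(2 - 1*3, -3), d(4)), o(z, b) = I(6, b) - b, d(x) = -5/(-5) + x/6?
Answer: 884/3 ≈ 294.67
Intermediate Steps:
d(x) = 1 + x/6 (d(x) = -5*(-⅕) + x*(⅙) = 1 + x/6)
o(z, b) = 6 - b
c = 13/3 (c = 6 - (1 + (⅙)*4) = 6 - (1 + ⅔) = 6 - 1*5/3 = 6 - 5/3 = 13/3 ≈ 4.3333)
(34 + 34)*c = (34 + 34)*(13/3) = 68*(13/3) = 884/3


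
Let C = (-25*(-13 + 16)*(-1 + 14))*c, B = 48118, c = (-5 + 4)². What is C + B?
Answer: 47143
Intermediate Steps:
c = 1 (c = (-1)² = 1)
C = -975 (C = -25*(-13 + 16)*(-1 + 14)*1 = -75*13*1 = -25*39*1 = -975*1 = -975)
C + B = -975 + 48118 = 47143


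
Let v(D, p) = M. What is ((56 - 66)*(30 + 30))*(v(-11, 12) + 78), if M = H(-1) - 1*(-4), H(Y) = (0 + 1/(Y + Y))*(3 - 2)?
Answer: -48900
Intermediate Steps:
H(Y) = 1/(2*Y) (H(Y) = (0 + 1/(2*Y))*1 = (1/(2*Y))*1 = 1/(2*Y))
M = 7/2 (M = (½)/(-1) - 1*(-4) = (½)*(-1) + 4 = -½ + 4 = 7/2 ≈ 3.5000)
v(D, p) = 7/2
((56 - 66)*(30 + 30))*(v(-11, 12) + 78) = ((56 - 66)*(30 + 30))*(7/2 + 78) = -10*60*(163/2) = -600*163/2 = -48900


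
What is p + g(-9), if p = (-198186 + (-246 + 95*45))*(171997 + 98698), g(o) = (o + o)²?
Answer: -52557328791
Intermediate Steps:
g(o) = 4*o² (g(o) = (2*o)² = 4*o²)
p = -52557329115 (p = (-198186 + (-246 + 4275))*270695 = (-198186 + 4029)*270695 = -194157*270695 = -52557329115)
p + g(-9) = -52557329115 + 4*(-9)² = -52557329115 + 4*81 = -52557329115 + 324 = -52557328791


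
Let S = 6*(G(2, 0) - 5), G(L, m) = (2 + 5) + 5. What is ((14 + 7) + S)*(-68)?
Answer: -4284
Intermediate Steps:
G(L, m) = 12 (G(L, m) = 7 + 5 = 12)
S = 42 (S = 6*(12 - 5) = 6*7 = 42)
((14 + 7) + S)*(-68) = ((14 + 7) + 42)*(-68) = (21 + 42)*(-68) = 63*(-68) = -4284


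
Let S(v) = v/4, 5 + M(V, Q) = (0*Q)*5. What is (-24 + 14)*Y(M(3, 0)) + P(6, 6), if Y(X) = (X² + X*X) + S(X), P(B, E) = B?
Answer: -963/2 ≈ -481.50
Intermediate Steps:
M(V, Q) = -5 (M(V, Q) = -5 + (0*Q)*5 = -5 + 0*5 = -5 + 0 = -5)
S(v) = v/4 (S(v) = v*(¼) = v/4)
Y(X) = 2*X² + X/4 (Y(X) = (X² + X*X) + X/4 = (X² + X²) + X/4 = 2*X² + X/4)
(-24 + 14)*Y(M(3, 0)) + P(6, 6) = (-24 + 14)*((¼)*(-5)*(1 + 8*(-5))) + 6 = -5*(-5)*(1 - 40)/2 + 6 = -5*(-5)*(-39)/2 + 6 = -10*195/4 + 6 = -975/2 + 6 = -963/2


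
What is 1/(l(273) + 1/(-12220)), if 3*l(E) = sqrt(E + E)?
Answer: 36660/27177768797 + 149328400*sqrt(546)/27177768797 ≈ 0.12839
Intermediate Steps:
l(E) = sqrt(2)*sqrt(E)/3 (l(E) = sqrt(E + E)/3 = sqrt(2*E)/3 = (sqrt(2)*sqrt(E))/3 = sqrt(2)*sqrt(E)/3)
1/(l(273) + 1/(-12220)) = 1/(sqrt(2)*sqrt(273)/3 + 1/(-12220)) = 1/(sqrt(546)/3 - 1/12220) = 1/(-1/12220 + sqrt(546)/3)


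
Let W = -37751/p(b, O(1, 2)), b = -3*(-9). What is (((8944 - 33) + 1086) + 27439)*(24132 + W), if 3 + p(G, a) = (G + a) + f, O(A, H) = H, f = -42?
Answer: 3966933817/4 ≈ 9.9173e+8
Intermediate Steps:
b = 27
p(G, a) = -45 + G + a (p(G, a) = -3 + ((G + a) - 42) = -3 + (-42 + G + a) = -45 + G + a)
W = 37751/16 (W = -37751/(-45 + 27 + 2) = -37751/(-16) = -37751*(-1/16) = 37751/16 ≈ 2359.4)
(((8944 - 33) + 1086) + 27439)*(24132 + W) = (((8944 - 33) + 1086) + 27439)*(24132 + 37751/16) = ((8911 + 1086) + 27439)*(423863/16) = (9997 + 27439)*(423863/16) = 37436*(423863/16) = 3966933817/4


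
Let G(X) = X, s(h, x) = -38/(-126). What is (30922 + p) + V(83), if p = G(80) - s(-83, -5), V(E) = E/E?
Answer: 1953170/63 ≈ 31003.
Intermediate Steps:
s(h, x) = 19/63 (s(h, x) = -38*(-1/126) = 19/63)
V(E) = 1
p = 5021/63 (p = 80 - 1*19/63 = 80 - 19/63 = 5021/63 ≈ 79.698)
(30922 + p) + V(83) = (30922 + 5021/63) + 1 = 1953107/63 + 1 = 1953170/63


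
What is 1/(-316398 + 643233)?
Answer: 1/326835 ≈ 3.0596e-6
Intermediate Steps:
1/(-316398 + 643233) = 1/326835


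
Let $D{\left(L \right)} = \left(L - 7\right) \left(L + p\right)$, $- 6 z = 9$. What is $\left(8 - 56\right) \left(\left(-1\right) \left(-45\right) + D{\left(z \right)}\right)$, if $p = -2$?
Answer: $-3588$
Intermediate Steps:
$z = - \frac{3}{2}$ ($z = \left(- \frac{1}{6}\right) 9 = - \frac{3}{2} \approx -1.5$)
$D{\left(L \right)} = \left(-7 + L\right) \left(-2 + L\right)$ ($D{\left(L \right)} = \left(L - 7\right) \left(L - 2\right) = \left(-7 + L\right) \left(-2 + L\right)$)
$\left(8 - 56\right) \left(\left(-1\right) \left(-45\right) + D{\left(z \right)}\right) = \left(8 - 56\right) \left(\left(-1\right) \left(-45\right) + \left(14 + \left(- \frac{3}{2}\right)^{2} - - \frac{27}{2}\right)\right) = \left(8 - 56\right) \left(45 + \left(14 + \frac{9}{4} + \frac{27}{2}\right)\right) = - 48 \left(45 + \frac{119}{4}\right) = \left(-48\right) \frac{299}{4} = -3588$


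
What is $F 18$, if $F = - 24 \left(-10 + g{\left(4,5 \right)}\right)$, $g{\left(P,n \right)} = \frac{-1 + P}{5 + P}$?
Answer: $4176$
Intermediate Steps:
$g{\left(P,n \right)} = \frac{-1 + P}{5 + P}$
$F = 232$ ($F = - 24 \left(-10 + \frac{-1 + 4}{5 + 4}\right) = - 24 \left(-10 + \frac{1}{9} \cdot 3\right) = - 24 \left(-10 + \frac{1}{3}\right) = \left(-24\right) \left(- \frac{29}{3}\right) = 232$)
$F 18 = 232 \cdot 18 = 4176$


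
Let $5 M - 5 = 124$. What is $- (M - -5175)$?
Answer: $- \frac{26004}{5} \approx -5200.8$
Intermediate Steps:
$M = \frac{129}{5}$ ($M = 1 + \frac{1}{5} \cdot 124 = 1 + \frac{124}{5} = \frac{129}{5} \approx 25.8$)
$- (M - -5175) = - (\frac{129}{5} - -5175) = - (\frac{129}{5} + 5175) = \left(-1\right) \frac{26004}{5} = - \frac{26004}{5}$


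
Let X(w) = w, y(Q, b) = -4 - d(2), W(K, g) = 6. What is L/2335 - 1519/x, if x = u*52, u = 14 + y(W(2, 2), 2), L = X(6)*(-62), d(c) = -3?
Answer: -3798337/1578460 ≈ -2.4064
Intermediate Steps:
y(Q, b) = -1 (y(Q, b) = -4 - 1*(-3) = -4 + 3 = -1)
L = -372 (L = 6*(-62) = -372)
u = 13 (u = 14 - 1 = 13)
x = 676 (x = 13*52 = 676)
L/2335 - 1519/x = -372/2335 - 1519/676 = -3798337/1578460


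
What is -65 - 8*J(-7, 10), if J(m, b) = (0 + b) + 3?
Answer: -169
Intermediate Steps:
J(m, b) = 3 + b (J(m, b) = b + 3 = 3 + b)
-65 - 8*J(-7, 10) = -65 - 8*(3 + 10) = -65 - 8*13 = -65 - 104 = -169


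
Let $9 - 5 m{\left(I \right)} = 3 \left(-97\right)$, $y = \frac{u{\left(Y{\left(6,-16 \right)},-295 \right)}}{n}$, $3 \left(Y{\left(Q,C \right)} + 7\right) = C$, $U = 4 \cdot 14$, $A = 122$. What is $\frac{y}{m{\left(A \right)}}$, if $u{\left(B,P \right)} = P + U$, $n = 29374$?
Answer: $- \frac{239}{1762440} \approx -0.00013561$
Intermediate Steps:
$U = 56$
$Y{\left(Q,C \right)} = -7 + \frac{C}{3}$
$u{\left(B,P \right)} = 56 + P$ ($u{\left(B,P \right)} = P + 56 = 56 + P$)
$y = - \frac{239}{29374}$ ($y = \frac{56 - 295}{29374} = \left(-239\right) \frac{1}{29374} = - \frac{239}{29374} \approx -0.0081365$)
$m{\left(I \right)} = 60$ ($m{\left(I \right)} = \frac{9}{5} - \frac{3 \left(-97\right)}{5} = \frac{9}{5} - - \frac{291}{5} = \frac{9}{5} + \frac{291}{5} = 60$)
$\frac{y}{m{\left(A \right)}} = - \frac{239}{29374 \cdot 60} = \left(- \frac{239}{29374}\right) \frac{1}{60} = - \frac{239}{1762440}$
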